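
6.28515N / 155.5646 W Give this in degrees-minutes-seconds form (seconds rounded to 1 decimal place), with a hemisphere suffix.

φ: whole degrees 6; 17.10900′ → 17′ and 6.540″
Longitude: 0.564600° → 33.87600′; 0.87600 × 60 = 52.560″

6°17′6.5″ N, 155°33′52.6″ W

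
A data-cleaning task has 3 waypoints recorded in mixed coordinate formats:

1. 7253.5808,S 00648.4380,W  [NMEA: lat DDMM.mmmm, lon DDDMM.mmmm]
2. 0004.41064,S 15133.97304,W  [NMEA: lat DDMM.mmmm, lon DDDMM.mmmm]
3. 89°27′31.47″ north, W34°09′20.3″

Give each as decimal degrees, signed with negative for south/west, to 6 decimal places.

1. -72.893013, -6.807300
2. -0.073511, -151.566217
3. 89.458742, -34.155639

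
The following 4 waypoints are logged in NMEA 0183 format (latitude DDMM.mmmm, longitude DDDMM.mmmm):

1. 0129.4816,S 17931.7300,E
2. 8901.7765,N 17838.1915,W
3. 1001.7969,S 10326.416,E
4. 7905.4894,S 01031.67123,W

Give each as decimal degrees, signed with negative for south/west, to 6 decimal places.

1. -1.491360, 179.528833
2. 89.029608, -178.636525
3. -10.029948, 103.440267
4. -79.091490, -10.527854

Point 1:
  φ: split at 2 digits → 01° and 29.4816′; 1 + 29.4816/60 = 1.4913600
  S → negative
  λ: degrees = first 3 digits = 179, minutes = 31.73; 179 + 31.73/60 = 179.5288333
  E → positive
Point 2:
  Lat: degrees = first 2 digits = 89, minutes = 1.7765; 89 + 1.7765/60 = 89.0296083
  N → positive
  Longitude: split at 3 digits → 178° and 38.1915′; 178 + 38.1915/60 = 178.6365250
  hemisphere W, so the sign is −
Point 3:
  φ: degrees = first 2 digits = 10, minutes = 1.7969; 10 + 1.7969/60 = 10.0299483
  S ⇒ negate
  Longitude: degrees = first 3 digits = 103, minutes = 26.416; 103 + 26.416/60 = 103.4402667
  E → positive
Point 4:
  φ: split at 2 digits → 79° and 5.4894′; 79 + 5.4894/60 = 79.0914900
  S ⇒ negate
  Lon: split at 3 digits → 010° and 31.67123′; 10 + 31.67123/60 = 10.5278538
  W → negative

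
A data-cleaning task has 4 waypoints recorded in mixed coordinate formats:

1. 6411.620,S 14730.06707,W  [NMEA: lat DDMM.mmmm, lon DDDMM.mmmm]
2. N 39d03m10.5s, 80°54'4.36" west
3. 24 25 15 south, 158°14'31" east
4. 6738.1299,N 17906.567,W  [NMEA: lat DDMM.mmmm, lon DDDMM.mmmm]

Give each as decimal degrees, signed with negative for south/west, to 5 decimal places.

1. -64.19367, -147.50112
2. 39.05292, -80.90121
3. -24.42083, 158.24194
4. 67.63550, -179.10945

Point 1:
  Lat: degrees = first 2 digits = 64, minutes = 11.62; 64 + 11.62/60 = 64.193667
  S ⇒ negate
  Longitude: degrees = first 3 digits = 147, minutes = 30.06707; 147 + 30.06707/60 = 147.501118
  hemisphere W, so the sign is −
Point 2:
  Latitude: 39° + 3/60 + 10.5/3600 = 39 + 0.050000 + 0.002917 = 39.052917
  N ⇒ keep positive
  Longitude: 80° + 54/60 + 4.36/3600 = 80 + 0.900000 + 0.001211 = 80.901211
  W → negative
Point 3:
  φ: 24 + 25/60 + 15/3600 = 24.420833
  hemisphere S, so the sign is −
  λ: 158° + 14/60 + 31/3600 = 158 + 0.233333 + 0.008611 = 158.241944
  E → positive
Point 4:
  Latitude: split at 2 digits → 67° and 38.1299′; 67 + 38.1299/60 = 67.635498
  N → positive
  λ: split at 3 digits → 179° and 6.567′; 179 + 6.567/60 = 179.109450
  hemisphere W, so the sign is −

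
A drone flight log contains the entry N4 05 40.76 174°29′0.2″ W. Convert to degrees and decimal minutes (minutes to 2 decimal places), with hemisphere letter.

4° 5.68′ N, 174° 29.00′ W

Lat: seconds/60 = 0.67933; minutes = 5 + 0.67933 = 5.6793
λ: seconds/60 = 0.00333; minutes = 29 + 0.00333 = 29.0033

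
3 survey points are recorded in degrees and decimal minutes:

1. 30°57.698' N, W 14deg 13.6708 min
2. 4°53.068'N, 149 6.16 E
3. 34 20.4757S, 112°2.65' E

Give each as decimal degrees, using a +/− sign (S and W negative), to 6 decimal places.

1. 30.961633, -14.227847
2. 4.884467, 149.102667
3. -34.341262, 112.044167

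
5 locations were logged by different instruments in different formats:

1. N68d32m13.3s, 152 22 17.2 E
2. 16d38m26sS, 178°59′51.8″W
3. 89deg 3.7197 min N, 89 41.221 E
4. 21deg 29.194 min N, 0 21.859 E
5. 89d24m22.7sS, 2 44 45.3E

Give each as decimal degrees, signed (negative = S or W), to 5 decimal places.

Point 1:
  Latitude: 68° + 32/60 + 13.3/3600 = 68 + 0.533333 + 0.003694 = 68.537028
  N → positive
  Longitude: 152 + 22/60 + 17.2/3600 = 152.371444
  E ⇒ keep positive
Point 2:
  Lat: 16° + 38/60 + 26/3600 = 16 + 0.633333 + 0.007222 = 16.640556
  S → negative
  Longitude: 178 + 59/60 + 51.8/3600 = 178.997722
  W ⇒ negate
Point 3:
  φ: 3.7197′ = 0.061995°; total 89.061995
  N ⇒ keep positive
  λ: 41.221′ = 0.687017°; total 89.687017
  E ⇒ keep positive
Point 4:
  φ: 21 + 29.194/60 = 21.486567
  N → positive
  Lon: 21.859′ = 0.364317°; total 0.364317
  E ⇒ keep positive
Point 5:
  Latitude: 89 + 24/60 + 22.7/3600 = 89.406306
  S → negative
  Lon: 2 + 44/60 + 45.3/3600 = 2.745917
  E → positive

1. 68.53703, 152.37144
2. -16.64056, -178.99772
3. 89.06200, 89.68702
4. 21.48657, 0.36432
5. -89.40631, 2.74592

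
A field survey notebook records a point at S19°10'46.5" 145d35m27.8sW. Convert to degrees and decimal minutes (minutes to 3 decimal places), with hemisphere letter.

19° 10.775′ S, 145° 35.463′ W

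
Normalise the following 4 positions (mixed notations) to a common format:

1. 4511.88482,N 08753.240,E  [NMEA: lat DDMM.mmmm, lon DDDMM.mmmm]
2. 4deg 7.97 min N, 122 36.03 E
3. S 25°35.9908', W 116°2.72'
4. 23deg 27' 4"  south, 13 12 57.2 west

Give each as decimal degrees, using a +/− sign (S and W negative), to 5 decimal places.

1. 45.19808, 87.88733
2. 4.13283, 122.60050
3. -25.59985, -116.04533
4. -23.45111, -13.21589

Point 1:
  φ: degrees = first 2 digits = 45, minutes = 11.88482; 45 + 11.88482/60 = 45.198080
  N ⇒ keep positive
  Longitude: split at 3 digits → 087° and 53.24′; 87 + 53.24/60 = 87.887333
  E ⇒ keep positive
Point 2:
  Lat: 4 + 7.97/60 = 4.132833
  N ⇒ keep positive
  Lon: 36.03′ = 0.600500°; total 122.600500
  E → positive
Point 3:
  Lat: 35.9908′ = 0.599847°; total 25.599847
  hemisphere S, so the sign is −
  λ: 2.72′ = 0.045333°; total 116.045333
  W ⇒ negate
Point 4:
  Lat: 23 + 27/60 + 4/3600 = 23.451111
  S ⇒ negate
  Lon: 13 + 12/60 + 57.2/3600 = 13.215889
  hemisphere W, so the sign is −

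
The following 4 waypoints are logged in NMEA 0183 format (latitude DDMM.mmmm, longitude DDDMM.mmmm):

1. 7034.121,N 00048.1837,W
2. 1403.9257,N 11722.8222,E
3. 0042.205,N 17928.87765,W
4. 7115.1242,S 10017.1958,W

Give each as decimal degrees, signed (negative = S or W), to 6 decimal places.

1. 70.568683, -0.803062
2. 14.065428, 117.380370
3. 0.703417, -179.481294
4. -71.252070, -100.286597

Point 1:
  Lat: split at 2 digits → 70° and 34.121′; 70 + 34.121/60 = 70.5686833
  N ⇒ keep positive
  λ: split at 3 digits → 000° and 48.1837′; 0 + 48.1837/60 = 0.8030617
  hemisphere W, so the sign is −
Point 2:
  φ: degrees = first 2 digits = 14, minutes = 3.9257; 14 + 3.9257/60 = 14.0654283
  N ⇒ keep positive
  Lon: degrees = first 3 digits = 117, minutes = 22.8222; 117 + 22.8222/60 = 117.3803700
  E → positive
Point 3:
  Latitude: split at 2 digits → 00° and 42.205′; 0 + 42.205/60 = 0.7034167
  N ⇒ keep positive
  λ: degrees = first 3 digits = 179, minutes = 28.87765; 179 + 28.87765/60 = 179.4812942
  hemisphere W, so the sign is −
Point 4:
  Lat: split at 2 digits → 71° and 15.1242′; 71 + 15.1242/60 = 71.2520700
  S ⇒ negate
  Longitude: degrees = first 3 digits = 100, minutes = 17.1958; 100 + 17.1958/60 = 100.2865967
  W → negative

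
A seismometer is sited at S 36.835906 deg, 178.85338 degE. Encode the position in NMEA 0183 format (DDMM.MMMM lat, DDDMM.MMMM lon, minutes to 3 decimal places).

3650.154,S / 17851.203,E

Latitude: minutes = (36.835906 − 36) × 60 = 50.15436
Longitude: fractional part 0.853380 → 51.20280 minutes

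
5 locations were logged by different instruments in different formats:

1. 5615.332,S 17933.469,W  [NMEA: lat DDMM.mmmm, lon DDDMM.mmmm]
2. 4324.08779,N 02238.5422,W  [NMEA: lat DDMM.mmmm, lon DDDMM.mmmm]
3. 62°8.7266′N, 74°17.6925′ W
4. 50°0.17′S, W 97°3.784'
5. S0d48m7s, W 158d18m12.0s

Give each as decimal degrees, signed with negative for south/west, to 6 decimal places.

1. -56.255533, -179.557817
2. 43.401463, -22.642370
3. 62.145443, -74.294875
4. -50.002833, -97.063067
5. -0.801944, -158.303333

Point 1:
  Lat: degrees = first 2 digits = 56, minutes = 15.332; 56 + 15.332/60 = 56.2555333
  S → negative
  Longitude: degrees = first 3 digits = 179, minutes = 33.469; 179 + 33.469/60 = 179.5578167
  hemisphere W, so the sign is −
Point 2:
  Lat: degrees = first 2 digits = 43, minutes = 24.08779; 43 + 24.08779/60 = 43.4014632
  N ⇒ keep positive
  Longitude: split at 3 digits → 022° and 38.5422′; 22 + 38.5422/60 = 22.6423700
  W → negative
Point 3:
  Lat: 8.7266′ = 0.145443°; total 62.1454433
  N ⇒ keep positive
  Lon: 17.6925′ = 0.294875°; total 74.2948750
  W → negative
Point 4:
  Latitude: 0.17′ = 0.002833°; total 50.0028333
  S ⇒ negate
  Longitude: 97 + 3.784/60 = 97.0630667
  W → negative
Point 5:
  φ: 48′ + 7″ = 48.11667′; 0 + 48.11667/60 = 0.8019444
  S ⇒ negate
  Longitude: 158 + 18/60 + 12/3600 = 158.3033333
  W ⇒ negate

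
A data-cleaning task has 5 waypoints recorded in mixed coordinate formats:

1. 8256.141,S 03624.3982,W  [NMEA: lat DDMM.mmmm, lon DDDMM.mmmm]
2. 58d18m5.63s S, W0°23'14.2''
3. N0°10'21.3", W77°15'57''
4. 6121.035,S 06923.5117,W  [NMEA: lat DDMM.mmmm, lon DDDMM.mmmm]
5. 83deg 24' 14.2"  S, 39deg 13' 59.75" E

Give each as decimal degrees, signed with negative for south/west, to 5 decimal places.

Point 1:
  Latitude: split at 2 digits → 82° and 56.141′; 82 + 56.141/60 = 82.935683
  S → negative
  λ: split at 3 digits → 036° and 24.3982′; 36 + 24.3982/60 = 36.406637
  W ⇒ negate
Point 2:
  φ: 18′ + 5.63″ = 18.09383′; 58 + 18.09383/60 = 58.301564
  hemisphere S, so the sign is −
  λ: 0° + 23/60 + 14.2/3600 = 0 + 0.383333 + 0.003944 = 0.387278
  W ⇒ negate
Point 3:
  Latitude: 10′ + 21.3″ = 10.35500′; 0 + 10.35500/60 = 0.172583
  N ⇒ keep positive
  Longitude: 77 + 15/60 + 57/3600 = 77.265833
  W ⇒ negate
Point 4:
  Latitude: split at 2 digits → 61° and 21.035′; 61 + 21.035/60 = 61.350583
  hemisphere S, so the sign is −
  λ: split at 3 digits → 069° and 23.5117′; 69 + 23.5117/60 = 69.391862
  W → negative
Point 5:
  Latitude: 83 + 24/60 + 14.2/3600 = 83.403944
  S → negative
  λ: 39 + 13/60 + 59.75/3600 = 39.233264
  E ⇒ keep positive

1. -82.93568, -36.40664
2. -58.30156, -0.38728
3. 0.17258, -77.26583
4. -61.35058, -69.39186
5. -83.40394, 39.23326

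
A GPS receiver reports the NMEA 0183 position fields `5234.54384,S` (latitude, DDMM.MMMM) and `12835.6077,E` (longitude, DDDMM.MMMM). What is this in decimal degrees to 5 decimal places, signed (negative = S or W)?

-52.57573, 128.59346

Lat: degrees = first 2 digits = 52, minutes = 34.54384; 52 + 34.54384/60 = 52.575731
S ⇒ negate
λ: split at 3 digits → 128° and 35.6077′; 128 + 35.6077/60 = 128.593462
E → positive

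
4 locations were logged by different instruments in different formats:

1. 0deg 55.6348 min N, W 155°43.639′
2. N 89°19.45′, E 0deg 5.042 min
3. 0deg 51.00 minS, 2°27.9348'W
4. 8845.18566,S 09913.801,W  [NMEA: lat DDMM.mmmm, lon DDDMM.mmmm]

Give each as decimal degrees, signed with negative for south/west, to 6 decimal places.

1. 0.927247, -155.727317
2. 89.324167, 0.084033
3. -0.850000, -2.465580
4. -88.753094, -99.230017

Point 1:
  Lat: 0 + 55.6348/60 = 0.9272467
  N → positive
  Lon: 155 + 43.639/60 = 155.7273167
  W ⇒ negate
Point 2:
  Lat: 19.45′ = 0.324167°; total 89.3241667
  N → positive
  Lon: 0 + 5.042/60 = 0.0840333
  E → positive
Point 3:
  Lat: 51′ = 0.850000°; total 0.8500000
  S ⇒ negate
  λ: 2 + 27.9348/60 = 2.4655800
  W ⇒ negate
Point 4:
  φ: split at 2 digits → 88° and 45.18566′; 88 + 45.18566/60 = 88.7530943
  hemisphere S, so the sign is −
  λ: degrees = first 3 digits = 99, minutes = 13.801; 99 + 13.801/60 = 99.2300167
  W → negative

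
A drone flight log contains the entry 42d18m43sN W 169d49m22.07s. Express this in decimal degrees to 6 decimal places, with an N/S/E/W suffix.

Latitude: 18′ + 43″ = 18.71667′; 42 + 18.71667/60 = 42.3119444
λ: 169 + 49/60 + 22.07/3600 = 169.8227972

42.311944° N, 169.822797° W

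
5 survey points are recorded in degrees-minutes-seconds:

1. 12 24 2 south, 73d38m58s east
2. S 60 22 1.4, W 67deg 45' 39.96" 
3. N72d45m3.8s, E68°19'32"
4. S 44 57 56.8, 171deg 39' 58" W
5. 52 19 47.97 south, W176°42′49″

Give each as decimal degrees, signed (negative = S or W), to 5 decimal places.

1. -12.40056, 73.64944
2. -60.36706, -67.76110
3. 72.75106, 68.32556
4. -44.96578, -171.66611
5. -52.32999, -176.71361

Point 1:
  Lat: 24′ + 2″ = 24.03333′; 12 + 24.03333/60 = 12.400556
  hemisphere S, so the sign is −
  Lon: 38′ + 58″ = 38.96667′; 73 + 38.96667/60 = 73.649444
  E → positive
Point 2:
  Latitude: 60° + 22/60 + 1.4/3600 = 60 + 0.366667 + 0.000389 = 60.367056
  S ⇒ negate
  Longitude: 67° + 45/60 + 39.96/3600 = 67 + 0.750000 + 0.011100 = 67.761100
  W → negative
Point 3:
  φ: 72 + 45/60 + 3.8/3600 = 72.751056
  N → positive
  λ: 68 + 19/60 + 32/3600 = 68.325556
  E ⇒ keep positive
Point 4:
  φ: 44° + 57/60 + 56.8/3600 = 44 + 0.950000 + 0.015778 = 44.965778
  S → negative
  Longitude: 171 + 39/60 + 58/3600 = 171.666111
  W → negative
Point 5:
  Latitude: 52 + 19/60 + 47.97/3600 = 52.329992
  S ⇒ negate
  Lon: 176° + 42/60 + 49/3600 = 176 + 0.700000 + 0.013611 = 176.713611
  W → negative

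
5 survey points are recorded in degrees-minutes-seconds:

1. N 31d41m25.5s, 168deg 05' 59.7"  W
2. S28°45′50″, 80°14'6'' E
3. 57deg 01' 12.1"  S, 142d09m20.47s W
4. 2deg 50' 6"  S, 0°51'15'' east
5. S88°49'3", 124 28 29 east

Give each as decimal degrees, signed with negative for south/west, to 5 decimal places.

1. 31.69042, -168.09992
2. -28.76389, 80.23500
3. -57.02003, -142.15569
4. -2.83500, 0.85417
5. -88.81750, 124.47472

Point 1:
  Lat: 31° + 41/60 + 25.5/3600 = 31 + 0.683333 + 0.007083 = 31.690417
  N → positive
  λ: 168 + 5/60 + 59.7/3600 = 168.099917
  W → negative
Point 2:
  Lat: 28 + 45/60 + 50/3600 = 28.763889
  hemisphere S, so the sign is −
  Lon: 80 + 14/60 + 6/3600 = 80.235000
  E → positive
Point 3:
  φ: 57° + 1/60 + 12.1/3600 = 57 + 0.016667 + 0.003361 = 57.020028
  hemisphere S, so the sign is −
  λ: 142° + 9/60 + 20.47/3600 = 142 + 0.150000 + 0.005686 = 142.155686
  hemisphere W, so the sign is −
Point 4:
  Latitude: 50′ + 6″ = 50.10000′; 2 + 50.10000/60 = 2.835000
  S → negative
  Lon: 0° + 51/60 + 15/3600 = 0 + 0.850000 + 0.004167 = 0.854167
  E ⇒ keep positive
Point 5:
  φ: 88 + 49/60 + 3/3600 = 88.817500
  S ⇒ negate
  Lon: 28′ + 29″ = 28.48333′; 124 + 28.48333/60 = 124.474722
  E → positive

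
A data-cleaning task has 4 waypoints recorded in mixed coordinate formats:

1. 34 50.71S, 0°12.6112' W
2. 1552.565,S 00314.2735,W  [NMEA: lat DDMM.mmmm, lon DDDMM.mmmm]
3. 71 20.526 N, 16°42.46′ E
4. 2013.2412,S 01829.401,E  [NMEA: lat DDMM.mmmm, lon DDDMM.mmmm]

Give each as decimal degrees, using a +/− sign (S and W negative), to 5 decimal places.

Point 1:
  Lat: 34 + 50.71/60 = 34.845167
  S ⇒ negate
  Longitude: 0 + 12.6112/60 = 0.210187
  hemisphere W, so the sign is −
Point 2:
  Latitude: split at 2 digits → 15° and 52.565′; 15 + 52.565/60 = 15.876083
  S ⇒ negate
  λ: split at 3 digits → 003° and 14.2735′; 3 + 14.2735/60 = 3.237892
  hemisphere W, so the sign is −
Point 3:
  Latitude: 71 + 20.526/60 = 71.342100
  N ⇒ keep positive
  Longitude: 42.46′ = 0.707667°; total 16.707667
  E ⇒ keep positive
Point 4:
  Latitude: split at 2 digits → 20° and 13.2412′; 20 + 13.2412/60 = 20.220687
  hemisphere S, so the sign is −
  λ: degrees = first 3 digits = 18, minutes = 29.401; 18 + 29.401/60 = 18.490017
  E ⇒ keep positive

1. -34.84517, -0.21019
2. -15.87608, -3.23789
3. 71.34210, 16.70767
4. -20.22069, 18.49002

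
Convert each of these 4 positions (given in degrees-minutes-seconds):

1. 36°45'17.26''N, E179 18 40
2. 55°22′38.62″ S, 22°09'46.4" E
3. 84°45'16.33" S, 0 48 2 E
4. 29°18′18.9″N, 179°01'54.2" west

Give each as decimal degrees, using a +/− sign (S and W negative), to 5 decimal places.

Point 1:
  Latitude: 36° + 45/60 + 17.26/3600 = 36 + 0.750000 + 0.004794 = 36.754794
  N → positive
  Longitude: 18′ + 40″ = 18.66667′; 179 + 18.66667/60 = 179.311111
  E ⇒ keep positive
Point 2:
  Latitude: 22′ + 38.62″ = 22.64367′; 55 + 22.64367/60 = 55.377394
  S → negative
  λ: 9′ + 46.4″ = 9.77333′; 22 + 9.77333/60 = 22.162889
  E ⇒ keep positive
Point 3:
  Latitude: 84 + 45/60 + 16.33/3600 = 84.754536
  S → negative
  Longitude: 0° + 48/60 + 2/3600 = 0 + 0.800000 + 0.000556 = 0.800556
  E ⇒ keep positive
Point 4:
  φ: 29° + 18/60 + 18.9/3600 = 29 + 0.300000 + 0.005250 = 29.305250
  N ⇒ keep positive
  Longitude: 1′ + 54.2″ = 1.90333′; 179 + 1.90333/60 = 179.031722
  hemisphere W, so the sign is −

1. 36.75479, 179.31111
2. -55.37739, 22.16289
3. -84.75454, 0.80056
4. 29.30525, -179.03172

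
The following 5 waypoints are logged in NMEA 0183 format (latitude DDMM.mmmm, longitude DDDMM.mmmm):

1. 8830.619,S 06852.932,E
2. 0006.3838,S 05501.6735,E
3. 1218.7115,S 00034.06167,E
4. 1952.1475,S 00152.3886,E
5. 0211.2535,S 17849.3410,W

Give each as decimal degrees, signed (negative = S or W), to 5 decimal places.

1. -88.51032, 68.88220
2. -0.10640, 55.02789
3. -12.31186, 0.56769
4. -19.86913, 1.87314
5. -2.18756, -178.82235

Point 1:
  φ: degrees = first 2 digits = 88, minutes = 30.619; 88 + 30.619/60 = 88.510317
  hemisphere S, so the sign is −
  Longitude: split at 3 digits → 068° and 52.932′; 68 + 52.932/60 = 68.882200
  E ⇒ keep positive
Point 2:
  φ: degrees = first 2 digits = 0, minutes = 6.3838; 0 + 6.3838/60 = 0.106397
  S → negative
  λ: split at 3 digits → 055° and 1.6735′; 55 + 1.6735/60 = 55.027892
  E ⇒ keep positive
Point 3:
  Latitude: degrees = first 2 digits = 12, minutes = 18.7115; 12 + 18.7115/60 = 12.311858
  hemisphere S, so the sign is −
  λ: split at 3 digits → 000° and 34.06167′; 0 + 34.06167/60 = 0.567695
  E → positive
Point 4:
  Lat: degrees = first 2 digits = 19, minutes = 52.1475; 19 + 52.1475/60 = 19.869125
  hemisphere S, so the sign is −
  λ: degrees = first 3 digits = 1, minutes = 52.3886; 1 + 52.3886/60 = 1.873143
  E → positive
Point 5:
  φ: degrees = first 2 digits = 2, minutes = 11.2535; 2 + 11.2535/60 = 2.187558
  S ⇒ negate
  Longitude: split at 3 digits → 178° and 49.341′; 178 + 49.341/60 = 178.822350
  W → negative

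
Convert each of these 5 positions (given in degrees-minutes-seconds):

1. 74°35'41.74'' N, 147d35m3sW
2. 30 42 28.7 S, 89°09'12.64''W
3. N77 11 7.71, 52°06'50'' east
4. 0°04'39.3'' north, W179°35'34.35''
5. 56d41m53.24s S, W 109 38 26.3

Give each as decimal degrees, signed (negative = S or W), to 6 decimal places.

Point 1:
  Latitude: 35′ + 41.74″ = 35.69567′; 74 + 35.69567/60 = 74.5949278
  N → positive
  Lon: 147 + 35/60 + 3/3600 = 147.5841667
  hemisphere W, so the sign is −
Point 2:
  φ: 42′ + 28.7″ = 42.47833′; 30 + 42.47833/60 = 30.7079722
  hemisphere S, so the sign is −
  Longitude: 9′ + 12.64″ = 9.21067′; 89 + 9.21067/60 = 89.1535111
  W ⇒ negate
Point 3:
  Latitude: 77° + 11/60 + 7.71/3600 = 77 + 0.183333 + 0.002142 = 77.1854750
  N → positive
  Lon: 52° + 6/60 + 50/3600 = 52 + 0.100000 + 0.013889 = 52.1138889
  E ⇒ keep positive
Point 4:
  Latitude: 4′ + 39.3″ = 4.65500′; 0 + 4.65500/60 = 0.0775833
  N ⇒ keep positive
  λ: 179 + 35/60 + 34.35/3600 = 179.5928750
  W → negative
Point 5:
  Lat: 56 + 41/60 + 53.24/3600 = 56.6981222
  S ⇒ negate
  Longitude: 38′ + 26.3″ = 38.43833′; 109 + 38.43833/60 = 109.6406389
  W → negative

1. 74.594928, -147.584167
2. -30.707972, -89.153511
3. 77.185475, 52.113889
4. 0.077583, -179.592875
5. -56.698122, -109.640639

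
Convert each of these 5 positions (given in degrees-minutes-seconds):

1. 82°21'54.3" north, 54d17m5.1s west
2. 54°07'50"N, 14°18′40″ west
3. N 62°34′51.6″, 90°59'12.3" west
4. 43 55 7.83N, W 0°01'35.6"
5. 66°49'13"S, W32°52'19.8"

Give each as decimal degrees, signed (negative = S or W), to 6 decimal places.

1. 82.365083, -54.284750
2. 54.130556, -14.311111
3. 62.581000, -90.986750
4. 43.918842, -0.026556
5. -66.820278, -32.872167

Point 1:
  Latitude: 82° + 21/60 + 54.3/3600 = 82 + 0.350000 + 0.015083 = 82.3650833
  N ⇒ keep positive
  Lon: 54 + 17/60 + 5.1/3600 = 54.2847500
  W ⇒ negate
Point 2:
  φ: 7′ + 50″ = 7.83333′; 54 + 7.83333/60 = 54.1305556
  N ⇒ keep positive
  Longitude: 14° + 18/60 + 40/3600 = 14 + 0.300000 + 0.011111 = 14.3111111
  W → negative
Point 3:
  Lat: 62 + 34/60 + 51.6/3600 = 62.5810000
  N ⇒ keep positive
  λ: 59′ + 12.3″ = 59.20500′; 90 + 59.20500/60 = 90.9867500
  hemisphere W, so the sign is −
Point 4:
  Latitude: 43° + 55/60 + 7.83/3600 = 43 + 0.916667 + 0.002175 = 43.9188417
  N ⇒ keep positive
  λ: 0 + 1/60 + 35.6/3600 = 0.0265556
  W ⇒ negate
Point 5:
  φ: 66 + 49/60 + 13/3600 = 66.8202778
  hemisphere S, so the sign is −
  Longitude: 52′ + 19.8″ = 52.33000′; 32 + 52.33000/60 = 32.8721667
  hemisphere W, so the sign is −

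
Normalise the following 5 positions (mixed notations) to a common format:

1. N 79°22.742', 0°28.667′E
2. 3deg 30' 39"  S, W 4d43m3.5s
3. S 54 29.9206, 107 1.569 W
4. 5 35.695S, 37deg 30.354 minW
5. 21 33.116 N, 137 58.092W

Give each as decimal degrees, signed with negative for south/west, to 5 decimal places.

1. 79.37903, 0.47778
2. -3.51083, -4.71764
3. -54.49868, -107.02615
4. -5.59492, -37.50590
5. 21.55193, -137.96820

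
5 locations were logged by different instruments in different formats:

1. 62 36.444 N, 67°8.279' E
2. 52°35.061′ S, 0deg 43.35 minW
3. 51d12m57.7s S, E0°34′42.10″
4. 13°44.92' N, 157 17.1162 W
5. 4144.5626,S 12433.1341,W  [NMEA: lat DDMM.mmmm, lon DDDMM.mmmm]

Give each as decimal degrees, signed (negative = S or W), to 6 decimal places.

Point 1:
  Lat: 36.444′ = 0.607400°; total 62.6074000
  N ⇒ keep positive
  Longitude: 8.279′ = 0.137983°; total 67.1379833
  E → positive
Point 2:
  Lat: 35.061′ = 0.584350°; total 52.5843500
  S ⇒ negate
  Lon: 43.35′ = 0.722500°; total 0.7225000
  hemisphere W, so the sign is −
Point 3:
  Latitude: 51° + 12/60 + 57.7/3600 = 51 + 0.200000 + 0.016028 = 51.2160278
  S → negative
  Lon: 0 + 34/60 + 42.1/3600 = 0.5783611
  E ⇒ keep positive
Point 4:
  Lat: 44.92′ = 0.748667°; total 13.7486667
  N → positive
  λ: 157 + 17.1162/60 = 157.2852700
  hemisphere W, so the sign is −
Point 5:
  φ: degrees = first 2 digits = 41, minutes = 44.5626; 41 + 44.5626/60 = 41.7427100
  S ⇒ negate
  Lon: split at 3 digits → 124° and 33.1341′; 124 + 33.1341/60 = 124.5522350
  W ⇒ negate

1. 62.607400, 67.137983
2. -52.584350, -0.722500
3. -51.216028, 0.578361
4. 13.748667, -157.285270
5. -41.742710, -124.552235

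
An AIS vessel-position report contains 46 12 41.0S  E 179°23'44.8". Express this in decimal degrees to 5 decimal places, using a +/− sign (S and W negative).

φ: 12′ + 41″ = 12.68333′; 46 + 12.68333/60 = 46.211389
S → negative
Lon: 179° + 23/60 + 44.8/3600 = 179 + 0.383333 + 0.012444 = 179.395778
E → positive

-46.21139, 179.39578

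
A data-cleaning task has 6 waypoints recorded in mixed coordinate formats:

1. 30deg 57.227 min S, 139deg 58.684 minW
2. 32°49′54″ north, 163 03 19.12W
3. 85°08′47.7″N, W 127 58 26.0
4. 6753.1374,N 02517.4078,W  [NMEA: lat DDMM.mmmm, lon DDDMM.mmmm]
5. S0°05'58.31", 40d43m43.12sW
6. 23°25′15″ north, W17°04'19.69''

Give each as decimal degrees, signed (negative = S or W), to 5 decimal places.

Point 1:
  φ: 30 + 57.227/60 = 30.953783
  S → negative
  λ: 58.684′ = 0.978067°; total 139.978067
  hemisphere W, so the sign is −
Point 2:
  Latitude: 49′ + 54″ = 49.90000′; 32 + 49.90000/60 = 32.831667
  N → positive
  Longitude: 163 + 3/60 + 19.12/3600 = 163.055311
  hemisphere W, so the sign is −
Point 3:
  Latitude: 85 + 8/60 + 47.7/3600 = 85.146583
  N ⇒ keep positive
  Lon: 127° + 58/60 + 26/3600 = 127 + 0.966667 + 0.007222 = 127.973889
  hemisphere W, so the sign is −
Point 4:
  φ: split at 2 digits → 67° and 53.1374′; 67 + 53.1374/60 = 67.885623
  N → positive
  λ: degrees = first 3 digits = 25, minutes = 17.4078; 25 + 17.4078/60 = 25.290130
  hemisphere W, so the sign is −
Point 5:
  Latitude: 0 + 5/60 + 58.31/3600 = 0.099531
  S ⇒ negate
  Lon: 40° + 43/60 + 43.12/3600 = 40 + 0.716667 + 0.011978 = 40.728644
  W ⇒ negate
Point 6:
  Latitude: 23 + 25/60 + 15/3600 = 23.420833
  N ⇒ keep positive
  Longitude: 17 + 4/60 + 19.69/3600 = 17.072136
  hemisphere W, so the sign is −

1. -30.95378, -139.97807
2. 32.83167, -163.05531
3. 85.14658, -127.97389
4. 67.88562, -25.29013
5. -0.09953, -40.72864
6. 23.42083, -17.07214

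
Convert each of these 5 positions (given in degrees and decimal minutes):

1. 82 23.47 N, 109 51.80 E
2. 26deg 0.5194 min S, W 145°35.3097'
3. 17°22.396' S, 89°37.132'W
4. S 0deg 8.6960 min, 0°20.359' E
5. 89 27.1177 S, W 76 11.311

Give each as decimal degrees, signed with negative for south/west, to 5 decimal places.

1. 82.39117, 109.86333
2. -26.00866, -145.58850
3. -17.37327, -89.61887
4. -0.14493, 0.33932
5. -89.45196, -76.18852

Point 1:
  φ: 23.47′ = 0.391167°; total 82.391167
  N ⇒ keep positive
  Lon: 109 + 51.8/60 = 109.863333
  E → positive
Point 2:
  Latitude: 26 + 0.5194/60 = 26.008657
  S → negative
  λ: 145 + 35.3097/60 = 145.588495
  hemisphere W, so the sign is −
Point 3:
  φ: 22.396′ = 0.373267°; total 17.373267
  S ⇒ negate
  Lon: 37.132′ = 0.618867°; total 89.618867
  W → negative
Point 4:
  φ: 8.696′ = 0.144933°; total 0.144933
  S → negative
  λ: 20.359′ = 0.339317°; total 0.339317
  E ⇒ keep positive
Point 5:
  Lat: 27.1177′ = 0.451962°; total 89.451962
  hemisphere S, so the sign is −
  Longitude: 76 + 11.311/60 = 76.188517
  W ⇒ negate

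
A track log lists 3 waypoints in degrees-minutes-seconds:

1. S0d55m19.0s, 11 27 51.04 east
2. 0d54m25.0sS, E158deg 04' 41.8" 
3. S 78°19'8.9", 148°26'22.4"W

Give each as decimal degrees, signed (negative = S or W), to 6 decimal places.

Point 1:
  Lat: 55′ + 19″ = 55.31667′; 0 + 55.31667/60 = 0.9219444
  S ⇒ negate
  λ: 11° + 27/60 + 51.04/3600 = 11 + 0.450000 + 0.014178 = 11.4641778
  E → positive
Point 2:
  φ: 0° + 54/60 + 25/3600 = 0 + 0.900000 + 0.006944 = 0.9069444
  S → negative
  λ: 4′ + 41.8″ = 4.69667′; 158 + 4.69667/60 = 158.0782778
  E → positive
Point 3:
  Latitude: 78 + 19/60 + 8.9/3600 = 78.3191389
  S → negative
  Longitude: 148 + 26/60 + 22.4/3600 = 148.4395556
  hemisphere W, so the sign is −

1. -0.921944, 11.464178
2. -0.906944, 158.078278
3. -78.319139, -148.439556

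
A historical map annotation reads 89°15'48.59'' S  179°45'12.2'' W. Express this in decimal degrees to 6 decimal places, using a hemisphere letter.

89.263497° S, 179.753389° W

Lat: 15′ + 48.59″ = 15.80983′; 89 + 15.80983/60 = 89.2634972
Longitude: 179° + 45/60 + 12.2/3600 = 179 + 0.750000 + 0.003389 = 179.7533889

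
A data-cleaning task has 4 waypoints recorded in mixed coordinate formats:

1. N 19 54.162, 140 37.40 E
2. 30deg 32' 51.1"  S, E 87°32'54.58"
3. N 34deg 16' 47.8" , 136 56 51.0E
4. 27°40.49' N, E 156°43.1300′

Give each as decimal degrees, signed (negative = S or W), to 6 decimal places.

Point 1:
  φ: 54.162′ = 0.902700°; total 19.9027000
  N → positive
  Longitude: 140 + 37.4/60 = 140.6233333
  E ⇒ keep positive
Point 2:
  Lat: 30 + 32/60 + 51.1/3600 = 30.5475278
  hemisphere S, so the sign is −
  Longitude: 32′ + 54.58″ = 32.90967′; 87 + 32.90967/60 = 87.5484944
  E ⇒ keep positive
Point 3:
  Latitude: 34° + 16/60 + 47.8/3600 = 34 + 0.266667 + 0.013278 = 34.2799444
  N → positive
  Lon: 136 + 56/60 + 51/3600 = 136.9475000
  E → positive
Point 4:
  Lat: 40.49′ = 0.674833°; total 27.6748333
  N ⇒ keep positive
  Lon: 43.13′ = 0.718833°; total 156.7188333
  E ⇒ keep positive

1. 19.902700, 140.623333
2. -30.547528, 87.548494
3. 34.279944, 136.947500
4. 27.674833, 156.718833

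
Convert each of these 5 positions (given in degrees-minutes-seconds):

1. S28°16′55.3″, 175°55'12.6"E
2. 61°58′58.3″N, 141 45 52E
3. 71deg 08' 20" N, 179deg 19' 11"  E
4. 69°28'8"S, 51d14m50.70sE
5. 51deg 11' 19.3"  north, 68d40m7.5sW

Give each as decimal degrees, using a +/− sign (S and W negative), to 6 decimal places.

Point 1:
  Latitude: 16′ + 55.3″ = 16.92167′; 28 + 16.92167/60 = 28.2820278
  S → negative
  Longitude: 175° + 55/60 + 12.6/3600 = 175 + 0.916667 + 0.003500 = 175.9201667
  E → positive
Point 2:
  Lat: 61 + 58/60 + 58.3/3600 = 61.9828611
  N → positive
  λ: 141° + 45/60 + 52/3600 = 141 + 0.750000 + 0.014444 = 141.7644444
  E → positive
Point 3:
  φ: 71 + 8/60 + 20/3600 = 71.1388889
  N → positive
  λ: 179° + 19/60 + 11/3600 = 179 + 0.316667 + 0.003056 = 179.3197222
  E → positive
Point 4:
  Latitude: 28′ + 8″ = 28.13333′; 69 + 28.13333/60 = 69.4688889
  S ⇒ negate
  Longitude: 14′ + 50.7″ = 14.84500′; 51 + 14.84500/60 = 51.2474167
  E → positive
Point 5:
  Latitude: 51 + 11/60 + 19.3/3600 = 51.1886944
  N ⇒ keep positive
  λ: 68 + 40/60 + 7.5/3600 = 68.6687500
  hemisphere W, so the sign is −

1. -28.282028, 175.920167
2. 61.982861, 141.764444
3. 71.138889, 179.319722
4. -69.468889, 51.247417
5. 51.188694, -68.668750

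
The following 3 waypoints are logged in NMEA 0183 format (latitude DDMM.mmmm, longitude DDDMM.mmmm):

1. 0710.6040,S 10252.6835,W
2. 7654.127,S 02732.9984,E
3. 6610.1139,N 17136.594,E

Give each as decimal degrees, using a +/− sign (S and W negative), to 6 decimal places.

1. -7.176733, -102.878058
2. -76.902117, 27.549973
3. 66.168565, 171.609900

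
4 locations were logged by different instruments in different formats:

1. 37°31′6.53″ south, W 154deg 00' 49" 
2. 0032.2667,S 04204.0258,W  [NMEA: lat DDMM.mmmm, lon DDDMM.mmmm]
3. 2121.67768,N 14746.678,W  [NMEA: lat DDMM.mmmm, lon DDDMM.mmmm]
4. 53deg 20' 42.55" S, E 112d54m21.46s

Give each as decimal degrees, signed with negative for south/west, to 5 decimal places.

Point 1:
  φ: 37° + 31/60 + 6.53/3600 = 37 + 0.516667 + 0.001814 = 37.518481
  hemisphere S, so the sign is −
  λ: 0′ + 49″ = 0.81667′; 154 + 0.81667/60 = 154.013611
  hemisphere W, so the sign is −
Point 2:
  Latitude: split at 2 digits → 00° and 32.2667′; 0 + 32.2667/60 = 0.537778
  hemisphere S, so the sign is −
  λ: split at 3 digits → 042° and 4.0258′; 42 + 4.0258/60 = 42.067097
  W → negative
Point 3:
  φ: split at 2 digits → 21° and 21.67768′; 21 + 21.67768/60 = 21.361295
  N → positive
  Longitude: degrees = first 3 digits = 147, minutes = 46.678; 147 + 46.678/60 = 147.777967
  W ⇒ negate
Point 4:
  Latitude: 53 + 20/60 + 42.55/3600 = 53.345153
  S ⇒ negate
  Lon: 54′ + 21.46″ = 54.35767′; 112 + 54.35767/60 = 112.905961
  E ⇒ keep positive

1. -37.51848, -154.01361
2. -0.53778, -42.06710
3. 21.36129, -147.77797
4. -53.34515, 112.90596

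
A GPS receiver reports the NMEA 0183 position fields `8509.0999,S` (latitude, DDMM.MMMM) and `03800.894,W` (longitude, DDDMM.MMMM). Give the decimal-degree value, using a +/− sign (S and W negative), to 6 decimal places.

Lat: split at 2 digits → 85° and 9.0999′; 85 + 9.0999/60 = 85.1516650
hemisphere S, so the sign is −
Lon: split at 3 digits → 038° and 0.894′; 38 + 0.894/60 = 38.0149000
hemisphere W, so the sign is −

-85.151665, -38.014900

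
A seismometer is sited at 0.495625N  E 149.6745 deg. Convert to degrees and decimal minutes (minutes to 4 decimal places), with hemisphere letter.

0° 29.7375′ N, 149° 40.4700′ E

φ: minutes = (0.495625 − 0) × 60 = 29.737500
λ: fractional part 0.674500 → 40.470000 minutes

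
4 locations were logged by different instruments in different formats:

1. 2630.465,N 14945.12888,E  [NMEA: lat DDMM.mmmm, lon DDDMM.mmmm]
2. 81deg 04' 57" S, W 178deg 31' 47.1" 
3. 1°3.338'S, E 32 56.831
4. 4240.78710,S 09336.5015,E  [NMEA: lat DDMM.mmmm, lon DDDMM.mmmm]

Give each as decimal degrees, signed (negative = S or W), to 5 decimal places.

Point 1:
  Latitude: degrees = first 2 digits = 26, minutes = 30.465; 26 + 30.465/60 = 26.507750
  N → positive
  λ: split at 3 digits → 149° and 45.12888′; 149 + 45.12888/60 = 149.752148
  E → positive
Point 2:
  φ: 81° + 4/60 + 57/3600 = 81 + 0.066667 + 0.015833 = 81.082500
  S → negative
  Lon: 31′ + 47.1″ = 31.78500′; 178 + 31.78500/60 = 178.529750
  hemisphere W, so the sign is −
Point 3:
  Lat: 3.338′ = 0.055633°; total 1.055633
  hemisphere S, so the sign is −
  λ: 32 + 56.831/60 = 32.947183
  E → positive
Point 4:
  φ: split at 2 digits → 42° and 40.7871′; 42 + 40.7871/60 = 42.679785
  S → negative
  Longitude: split at 3 digits → 093° and 36.5015′; 93 + 36.5015/60 = 93.608358
  E → positive

1. 26.50775, 149.75215
2. -81.08250, -178.52975
3. -1.05563, 32.94718
4. -42.67979, 93.60836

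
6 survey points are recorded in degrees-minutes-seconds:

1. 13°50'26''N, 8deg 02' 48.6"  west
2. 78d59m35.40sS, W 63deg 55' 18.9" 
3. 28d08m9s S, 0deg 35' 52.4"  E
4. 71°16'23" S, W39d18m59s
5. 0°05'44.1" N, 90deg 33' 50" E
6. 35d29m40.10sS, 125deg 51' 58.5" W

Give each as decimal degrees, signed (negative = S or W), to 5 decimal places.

Point 1:
  Latitude: 13 + 50/60 + 26/3600 = 13.840556
  N ⇒ keep positive
  λ: 2′ + 48.6″ = 2.81000′; 8 + 2.81000/60 = 8.046833
  W ⇒ negate
Point 2:
  φ: 78 + 59/60 + 35.4/3600 = 78.993167
  S ⇒ negate
  Longitude: 63 + 55/60 + 18.9/3600 = 63.921917
  hemisphere W, so the sign is −
Point 3:
  Latitude: 28 + 8/60 + 9/3600 = 28.135833
  hemisphere S, so the sign is −
  Longitude: 0° + 35/60 + 52.4/3600 = 0 + 0.583333 + 0.014556 = 0.597889
  E → positive
Point 4:
  φ: 71° + 16/60 + 23/3600 = 71 + 0.266667 + 0.006389 = 71.273056
  S ⇒ negate
  λ: 39° + 18/60 + 59/3600 = 39 + 0.300000 + 0.016389 = 39.316389
  hemisphere W, so the sign is −
Point 5:
  Lat: 0° + 5/60 + 44.1/3600 = 0 + 0.083333 + 0.012250 = 0.095583
  N ⇒ keep positive
  λ: 33′ + 50″ = 33.83333′; 90 + 33.83333/60 = 90.563889
  E ⇒ keep positive
Point 6:
  φ: 35 + 29/60 + 40.1/3600 = 35.494472
  hemisphere S, so the sign is −
  Lon: 125° + 51/60 + 58.5/3600 = 125 + 0.850000 + 0.016250 = 125.866250
  W ⇒ negate

1. 13.84056, -8.04683
2. -78.99317, -63.92192
3. -28.13583, 0.59789
4. -71.27306, -39.31639
5. 0.09558, 90.56389
6. -35.49447, -125.86625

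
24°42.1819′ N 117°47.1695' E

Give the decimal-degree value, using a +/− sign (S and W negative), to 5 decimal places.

Latitude: 42.1819′ = 0.703032°; total 24.703032
N → positive
Longitude: 117 + 47.1695/60 = 117.786158
E → positive

24.70303, 117.78616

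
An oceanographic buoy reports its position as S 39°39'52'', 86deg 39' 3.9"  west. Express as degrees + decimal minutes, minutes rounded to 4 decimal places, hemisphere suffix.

39° 39.8667′ S, 86° 39.0650′ W

Latitude: 39 + 52/60 = 39.866667′
λ: 39 + 3.9/60 = 39.065000′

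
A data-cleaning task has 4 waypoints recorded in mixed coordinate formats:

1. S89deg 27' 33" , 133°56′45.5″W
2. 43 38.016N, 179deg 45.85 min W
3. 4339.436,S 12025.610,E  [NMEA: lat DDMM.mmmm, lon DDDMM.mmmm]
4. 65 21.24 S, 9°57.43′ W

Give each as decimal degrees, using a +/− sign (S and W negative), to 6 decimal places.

Point 1:
  Latitude: 27′ + 33″ = 27.55000′; 89 + 27.55000/60 = 89.4591667
  S → negative
  λ: 56′ + 45.5″ = 56.75833′; 133 + 56.75833/60 = 133.9459722
  hemisphere W, so the sign is −
Point 2:
  Lat: 43 + 38.016/60 = 43.6336000
  N ⇒ keep positive
  Longitude: 45.85′ = 0.764167°; total 179.7641667
  W → negative
Point 3:
  Latitude: split at 2 digits → 43° and 39.436′; 43 + 39.436/60 = 43.6572667
  S ⇒ negate
  Longitude: split at 3 digits → 120° and 25.61′; 120 + 25.61/60 = 120.4268333
  E ⇒ keep positive
Point 4:
  φ: 21.24′ = 0.354000°; total 65.3540000
  S → negative
  Longitude: 9 + 57.43/60 = 9.9571667
  W → negative

1. -89.459167, -133.945972
2. 43.633600, -179.764167
3. -43.657267, 120.426833
4. -65.354000, -9.957167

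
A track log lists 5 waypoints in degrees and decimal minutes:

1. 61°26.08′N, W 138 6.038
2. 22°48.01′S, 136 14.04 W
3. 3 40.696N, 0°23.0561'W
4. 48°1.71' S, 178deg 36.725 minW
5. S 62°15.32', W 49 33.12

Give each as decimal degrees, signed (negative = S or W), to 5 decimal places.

Point 1:
  φ: 26.08′ = 0.434667°; total 61.434667
  N ⇒ keep positive
  Lon: 6.038′ = 0.100633°; total 138.100633
  hemisphere W, so the sign is −
Point 2:
  Lat: 48.01′ = 0.800167°; total 22.800167
  S ⇒ negate
  Lon: 136 + 14.04/60 = 136.234000
  W → negative
Point 3:
  Latitude: 3 + 40.696/60 = 3.678267
  N ⇒ keep positive
  Longitude: 0 + 23.0561/60 = 0.384268
  hemisphere W, so the sign is −
Point 4:
  Latitude: 1.71′ = 0.028500°; total 48.028500
  hemisphere S, so the sign is −
  Longitude: 36.725′ = 0.612083°; total 178.612083
  hemisphere W, so the sign is −
Point 5:
  Lat: 62 + 15.32/60 = 62.255333
  hemisphere S, so the sign is −
  λ: 33.12′ = 0.552000°; total 49.552000
  W → negative

1. 61.43467, -138.10063
2. -22.80017, -136.23400
3. 3.67827, -0.38427
4. -48.02850, -178.61208
5. -62.25533, -49.55200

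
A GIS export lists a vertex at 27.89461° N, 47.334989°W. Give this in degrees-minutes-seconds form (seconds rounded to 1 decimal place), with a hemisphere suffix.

27°53′40.6″ N, 47°20′6.0″ W

Latitude: 0.894610 × 60 = 53.67660′ → 53′, remainder × 60 = 40.596″
Lon: 0.334989 × 60 = 20.09934′ → 20′, remainder × 60 = 5.960″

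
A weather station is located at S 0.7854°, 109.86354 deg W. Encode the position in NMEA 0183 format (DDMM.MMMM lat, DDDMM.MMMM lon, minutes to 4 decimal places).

0047.1240,S / 10951.8124,W

Latitude: 0° + 0.785400 × 60 = 0° 47.124000′
Lon: 109° + 0.863540 × 60 = 109° 51.812400′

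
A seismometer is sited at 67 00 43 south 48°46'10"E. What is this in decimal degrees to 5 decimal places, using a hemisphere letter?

Lat: 67° + 0/60 + 43/3600 = 67 + 0.000000 + 0.011944 = 67.011944
λ: 46′ + 10″ = 46.16667′; 48 + 46.16667/60 = 48.769444

67.01194° S, 48.76944° E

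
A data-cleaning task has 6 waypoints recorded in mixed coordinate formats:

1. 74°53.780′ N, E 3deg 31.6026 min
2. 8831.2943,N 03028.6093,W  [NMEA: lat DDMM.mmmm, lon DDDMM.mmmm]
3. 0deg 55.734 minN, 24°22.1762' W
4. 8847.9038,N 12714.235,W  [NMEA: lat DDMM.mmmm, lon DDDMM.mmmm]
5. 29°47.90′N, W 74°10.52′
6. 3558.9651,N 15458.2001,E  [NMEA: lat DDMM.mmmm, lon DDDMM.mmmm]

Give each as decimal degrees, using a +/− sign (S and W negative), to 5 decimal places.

1. 74.89633, 3.52671
2. 88.52157, -30.47682
3. 0.92890, -24.36960
4. 88.79840, -127.23725
5. 29.79833, -74.17533
6. 35.98275, 154.97000

Point 1:
  Latitude: 74 + 53.78/60 = 74.896333
  N ⇒ keep positive
  λ: 31.6026′ = 0.526710°; total 3.526710
  E → positive
Point 2:
  Latitude: split at 2 digits → 88° and 31.2943′; 88 + 31.2943/60 = 88.521572
  N → positive
  λ: degrees = first 3 digits = 30, minutes = 28.6093; 30 + 28.6093/60 = 30.476822
  hemisphere W, so the sign is −
Point 3:
  Latitude: 55.734′ = 0.928900°; total 0.928900
  N ⇒ keep positive
  λ: 24 + 22.1762/60 = 24.369603
  W → negative
Point 4:
  φ: degrees = first 2 digits = 88, minutes = 47.9038; 88 + 47.9038/60 = 88.798397
  N → positive
  λ: degrees = first 3 digits = 127, minutes = 14.235; 127 + 14.235/60 = 127.237250
  hemisphere W, so the sign is −
Point 5:
  Lat: 29 + 47.9/60 = 29.798333
  N → positive
  Longitude: 10.52′ = 0.175333°; total 74.175333
  W ⇒ negate
Point 6:
  Lat: split at 2 digits → 35° and 58.9651′; 35 + 58.9651/60 = 35.982752
  N ⇒ keep positive
  Lon: degrees = first 3 digits = 154, minutes = 58.2001; 154 + 58.2001/60 = 154.970002
  E → positive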